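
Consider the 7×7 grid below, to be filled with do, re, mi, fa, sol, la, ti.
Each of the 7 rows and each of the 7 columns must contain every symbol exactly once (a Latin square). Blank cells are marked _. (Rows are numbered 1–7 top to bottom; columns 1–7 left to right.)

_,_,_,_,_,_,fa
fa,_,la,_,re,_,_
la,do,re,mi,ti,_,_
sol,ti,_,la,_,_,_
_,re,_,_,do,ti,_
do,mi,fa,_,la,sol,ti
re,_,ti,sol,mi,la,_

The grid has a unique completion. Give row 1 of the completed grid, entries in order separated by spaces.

ti la mi do sol re fa

Row 1, column 5: row 1 has {fa} and column 5 has {do, re, mi, la, ti}, leaving only sol.
Row 1, column 2: row 1 has {fa, sol} and column 2 has {do, re, mi, ti}, leaving only la.
Row 2, column 2: row 2 has {re, fa, la} and column 2 has {do, re, mi, la, ti}, leaving only sol.
Row 3, column 6: row 3 has {do, re, mi, la, ti} and column 6 has {sol, la, ti}, leaving only fa.
Row 3, column 7: row 3 has {do, re, mi, fa, la, ti} and column 7 has {fa, ti}, leaving only sol.
Row 4, column 5: row 4 has {sol, la, ti} and column 5 has {do, re, mi, sol, la, ti}, leaving only fa.
Row 5, column 1: row 5 has {do, re, ti} and column 1 has {do, re, fa, sol, la}, leaving only mi.
Row 1, column 1: row 1 has {fa, sol, la} and column 1 has {do, re, mi, fa, sol, la}, leaving only ti.
Row 5, column 3: row 5 has {do, re, mi, ti} and column 3 has {re, fa, la, ti}, leaving only sol.
Row 5, column 4: row 5 has {do, re, mi, sol, ti} and column 4 has {mi, sol, la}, leaving only fa.
Row 5, column 7: row 5 has {do, re, mi, fa, sol, ti} and column 7 has {fa, sol, ti}, leaving only la.
Row 6, column 4: row 6 has {do, mi, fa, sol, la, ti} and column 4 has {mi, fa, sol, la}, leaving only re.
Row 1, column 4: row 1 has {fa, sol, la, ti} and column 4 has {re, mi, fa, sol, la}, leaving only do.
Row 1, column 3: row 1 has {do, fa, sol, la, ti} and column 3 has {re, fa, sol, la, ti}, leaving only mi.
Row 1, column 6: row 1 has {do, mi, fa, sol, la, ti} and column 6 has {fa, sol, la, ti}, leaving only re.
So row 1 reads: ti la mi do sol re fa.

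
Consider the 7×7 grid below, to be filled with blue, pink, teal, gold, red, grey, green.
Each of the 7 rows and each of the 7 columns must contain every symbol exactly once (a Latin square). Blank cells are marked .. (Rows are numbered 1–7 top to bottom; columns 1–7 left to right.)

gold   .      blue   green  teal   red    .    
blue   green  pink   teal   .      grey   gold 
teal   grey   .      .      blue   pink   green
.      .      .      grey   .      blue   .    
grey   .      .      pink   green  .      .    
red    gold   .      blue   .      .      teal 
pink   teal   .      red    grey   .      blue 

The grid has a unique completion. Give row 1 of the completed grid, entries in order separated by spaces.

Row 1, column 2: row 1 has {blue, teal, gold, red, green} and column 2 has {teal, gold, grey, green}, leaving only pink.
Row 1, column 7: row 1 has {blue, pink, teal, gold, red, green} and column 7 has {blue, teal, gold, green}, leaving only grey.
So row 1 reads: gold pink blue green teal red grey.

gold pink blue green teal red grey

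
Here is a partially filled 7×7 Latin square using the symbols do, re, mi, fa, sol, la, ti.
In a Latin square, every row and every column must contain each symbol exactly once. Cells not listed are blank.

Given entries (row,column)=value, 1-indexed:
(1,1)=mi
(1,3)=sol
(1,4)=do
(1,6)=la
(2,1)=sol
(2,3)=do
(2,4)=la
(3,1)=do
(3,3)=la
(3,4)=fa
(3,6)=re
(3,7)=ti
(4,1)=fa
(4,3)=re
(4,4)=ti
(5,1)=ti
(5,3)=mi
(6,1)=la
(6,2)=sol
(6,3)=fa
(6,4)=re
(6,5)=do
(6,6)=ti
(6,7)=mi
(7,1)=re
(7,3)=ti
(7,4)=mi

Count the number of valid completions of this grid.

Row 1, column 2: eliminating its row and column leaves {re, fa, ti}.
Row 1, column 5: eliminating its row and column leaves {re, fa, ti}.
Row 1, column 7: eliminating its row and column leaves {re, fa}.
Row 2, column 2: eliminating its row and column leaves {re, mi, fa, ti}.
Row 2, column 5: eliminating its row and column leaves {re, mi, fa, ti}.
Row 2, column 6: eliminating its row and column leaves {mi, fa}.
Row 2, column 7: eliminating its row and column leaves {re, fa}.
Row 3, column 2: eliminating its row and column leaves {mi}.
Row 3, column 5: eliminating its row and column leaves {mi, sol}.
Row 4, column 2: eliminating its row and column leaves {do, mi, la}.
Row 4, column 5: eliminating its row and column leaves {mi, sol, la}.
Row 4, column 6: eliminating its row and column leaves {do, mi, sol}.
Row 4, column 7: eliminating its row and column leaves {do, sol, la}.
Row 5, column 2: eliminating its row and column leaves {do, re, fa, la}.
Row 5, column 4: eliminating its row and column leaves {sol}.
Row 5, column 5: eliminating its row and column leaves {re, fa, sol, la}.
Row 5, column 6: eliminating its row and column leaves {do, fa, sol}.
Row 5, column 7: eliminating its row and column leaves {do, re, fa, sol, la}.
Row 7, column 2: eliminating its row and column leaves {do, fa, la}.
Row 7, column 5: eliminating its row and column leaves {fa, sol, la}.
Row 7, column 6: eliminating its row and column leaves {do, fa, sol}.
Row 7, column 7: eliminating its row and column leaves {do, fa, sol, la}.
Enumerating the assignments across these blanks that avoid any row or column repeat gives 15 completions.

15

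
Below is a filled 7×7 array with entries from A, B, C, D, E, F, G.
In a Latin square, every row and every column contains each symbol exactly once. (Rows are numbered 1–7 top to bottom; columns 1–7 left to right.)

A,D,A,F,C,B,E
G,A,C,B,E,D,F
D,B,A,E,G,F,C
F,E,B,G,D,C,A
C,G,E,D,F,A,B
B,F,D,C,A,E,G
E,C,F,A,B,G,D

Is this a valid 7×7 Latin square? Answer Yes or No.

No

Row 1 contains A twice (at columns 1 and 3), so it is not a permutation.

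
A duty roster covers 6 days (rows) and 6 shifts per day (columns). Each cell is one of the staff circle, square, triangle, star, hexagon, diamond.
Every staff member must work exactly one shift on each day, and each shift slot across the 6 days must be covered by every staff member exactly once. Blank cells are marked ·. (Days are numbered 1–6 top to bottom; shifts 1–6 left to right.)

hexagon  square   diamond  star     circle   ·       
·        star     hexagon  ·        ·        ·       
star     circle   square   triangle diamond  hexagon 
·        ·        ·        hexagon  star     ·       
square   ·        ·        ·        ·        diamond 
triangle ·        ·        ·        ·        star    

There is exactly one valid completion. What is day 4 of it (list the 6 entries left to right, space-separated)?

Day 1, shift 6: day 1 has {circle, square, star, hexagon, diamond} and shift 6 has {star, hexagon, diamond}, leaving only triangle.
Day 5, shift 4: day 5 has {square, diamond} and shift 4 has {triangle, star, hexagon}, leaving only circle.
Day 6, shift 3: day 6 has {triangle, star} and shift 3 has {square, hexagon, diamond}, leaving only circle.
Day 4, shift 3: day 4 has {star, hexagon} and shift 3 has {circle, square, hexagon, diamond}, leaving only triangle.
Day 4, shift 2: day 4 has {triangle, star, hexagon} and shift 2 has {circle, square, star}, leaving only diamond.
Day 4, shift 1: day 4 has {triangle, star, hexagon, diamond} and shift 1 has {square, triangle, star, hexagon}, leaving only circle.
Day 4, shift 6: day 4 has {circle, triangle, star, hexagon, diamond} and shift 6 has {triangle, star, hexagon, diamond}, leaving only square.
So day 4 reads: circle diamond triangle hexagon star square.

circle diamond triangle hexagon star square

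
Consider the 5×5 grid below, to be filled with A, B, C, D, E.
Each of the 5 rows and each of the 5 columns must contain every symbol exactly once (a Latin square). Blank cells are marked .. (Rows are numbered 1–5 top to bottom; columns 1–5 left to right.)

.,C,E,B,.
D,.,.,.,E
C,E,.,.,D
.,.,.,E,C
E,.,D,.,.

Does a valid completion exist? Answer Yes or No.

No

Row 1, column 1: row 1 has {B, C, E} and column 1 has {C, D, E}, so it must be A.
Now row 1, column 5: row 1 together with column 5 already contain {A, B, C, D, E} — every symbol — so nothing can go there. The grid has no valid completion.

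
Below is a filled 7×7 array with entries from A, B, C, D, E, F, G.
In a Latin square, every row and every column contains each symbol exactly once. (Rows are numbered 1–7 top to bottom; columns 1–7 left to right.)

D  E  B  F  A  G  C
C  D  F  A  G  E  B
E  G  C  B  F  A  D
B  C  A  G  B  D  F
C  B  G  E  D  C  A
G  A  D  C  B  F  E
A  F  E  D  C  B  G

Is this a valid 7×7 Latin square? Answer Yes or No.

No

Row 5 contains C twice (at columns 1 and 6); row 4 is also not a permutation.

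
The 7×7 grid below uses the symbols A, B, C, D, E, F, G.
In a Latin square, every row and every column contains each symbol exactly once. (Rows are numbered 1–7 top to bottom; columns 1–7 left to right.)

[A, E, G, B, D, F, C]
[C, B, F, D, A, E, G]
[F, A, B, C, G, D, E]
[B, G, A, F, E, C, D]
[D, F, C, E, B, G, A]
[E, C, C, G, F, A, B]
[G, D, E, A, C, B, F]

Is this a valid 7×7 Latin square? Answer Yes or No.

No

Column 3 contains C twice (at rows 5 and 6), so it is not a permutation.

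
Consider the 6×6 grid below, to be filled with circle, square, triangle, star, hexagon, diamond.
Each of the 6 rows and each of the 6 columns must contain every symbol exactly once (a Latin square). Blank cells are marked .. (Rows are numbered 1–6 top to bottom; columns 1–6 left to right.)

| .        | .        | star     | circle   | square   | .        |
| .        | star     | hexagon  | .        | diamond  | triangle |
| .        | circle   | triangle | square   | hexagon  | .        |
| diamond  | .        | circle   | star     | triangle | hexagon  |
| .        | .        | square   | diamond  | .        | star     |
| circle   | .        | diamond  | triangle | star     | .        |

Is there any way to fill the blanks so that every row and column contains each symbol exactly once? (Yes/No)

Row 2, column 4: row 2 together with column 4 already contain {circle, square, triangle, star, hexagon, diamond} — every symbol — so nothing can go there. The grid has no valid completion.

No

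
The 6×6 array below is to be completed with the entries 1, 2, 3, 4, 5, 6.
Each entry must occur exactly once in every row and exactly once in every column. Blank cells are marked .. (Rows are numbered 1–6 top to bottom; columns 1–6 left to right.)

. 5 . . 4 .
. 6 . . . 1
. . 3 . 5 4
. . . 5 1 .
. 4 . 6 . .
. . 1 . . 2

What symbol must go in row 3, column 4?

Row 6, column 2: row 6 has {1, 2} and column 2 has {4, 5, 6}, leaving only 3.
Row 4, column 2: row 4 has {1, 5} and column 2 has {3, 4, 5, 6}, leaving only 2.
Row 3, column 2: row 3 has {3, 4, 5} and column 2 has {2, 3, 4, 5, 6}, leaving only 1.
Row 3 already has {1, 3, 4, 5} and column 4 already has {5, 6}, so row 3, column 4 must be 2.

2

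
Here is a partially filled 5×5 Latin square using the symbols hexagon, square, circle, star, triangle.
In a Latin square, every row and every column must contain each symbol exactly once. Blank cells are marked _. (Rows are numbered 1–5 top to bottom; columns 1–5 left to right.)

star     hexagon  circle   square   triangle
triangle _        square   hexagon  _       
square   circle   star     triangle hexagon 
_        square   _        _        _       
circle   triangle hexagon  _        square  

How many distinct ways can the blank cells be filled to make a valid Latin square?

Row 2, column 2: eliminating its row and column leaves {star}.
Row 2, column 5: eliminating its row and column leaves {circle, star}.
Row 4, column 1: eliminating its row and column leaves {hexagon}.
Row 4, column 3: eliminating its row and column leaves {triangle}.
Row 4, column 4: eliminating its row and column leaves {circle, star}.
Row 4, column 5: eliminating its row and column leaves {circle, star}.
Row 5, column 4: eliminating its row and column leaves {star}.
Only one assignment across all blanks avoids any row or column repeat, giving 1 completion.

1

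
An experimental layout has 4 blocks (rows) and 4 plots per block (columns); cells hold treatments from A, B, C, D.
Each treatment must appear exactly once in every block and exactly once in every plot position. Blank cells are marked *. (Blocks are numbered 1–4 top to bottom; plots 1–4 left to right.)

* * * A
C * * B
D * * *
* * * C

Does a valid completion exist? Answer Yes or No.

No

Block 3, plot 4: block 3 together with plot 4 already contain {A, B, C, D} — every symbol — so nothing can go there. The grid has no valid completion.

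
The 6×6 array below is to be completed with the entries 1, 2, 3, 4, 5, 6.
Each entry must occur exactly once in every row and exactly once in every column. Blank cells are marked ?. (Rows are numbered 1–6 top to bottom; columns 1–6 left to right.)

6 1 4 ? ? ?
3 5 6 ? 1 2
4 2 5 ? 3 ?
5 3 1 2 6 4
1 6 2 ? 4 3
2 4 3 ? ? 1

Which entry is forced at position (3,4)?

Row 1, column 6: row 1 has {1, 4, 6} and column 6 has {1, 2, 3, 4}, leaving only 5.
Row 1, column 4: row 1 has {1, 4, 5, 6} and column 4 has {2}, leaving only 3.
Row 1, column 5: row 1 has {1, 3, 4, 5, 6} and column 5 has {1, 3, 4, 6}, leaving only 2.
Row 2, column 4: row 2 has {1, 2, 3, 5, 6} and column 4 has {2, 3}, leaving only 4.
Row 3, column 6: row 3 has {2, 3, 4, 5} and column 6 has {1, 2, 3, 4, 5}, leaving only 6.
Row 3 already has {2, 3, 4, 5, 6} and column 4 already has {2, 3, 4}, so row 3, column 4 must be 1.

1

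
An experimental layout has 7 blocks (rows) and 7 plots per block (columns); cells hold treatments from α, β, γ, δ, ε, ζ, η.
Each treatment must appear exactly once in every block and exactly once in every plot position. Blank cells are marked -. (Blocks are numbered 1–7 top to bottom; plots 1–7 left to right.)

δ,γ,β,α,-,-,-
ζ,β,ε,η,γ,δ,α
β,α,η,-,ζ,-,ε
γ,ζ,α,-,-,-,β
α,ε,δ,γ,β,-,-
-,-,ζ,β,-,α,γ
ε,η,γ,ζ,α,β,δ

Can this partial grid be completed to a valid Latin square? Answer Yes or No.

Yes

No block or plot among the givens repeats a symbol, and propagating forced cells runs into no contradiction.
One valid completion exists (for instance, δ γ β α η ε ζ / ζ β ε η γ δ α / β α η δ ζ γ ε / γ ζ α ε δ η β / α ε δ γ β ζ η / η δ ζ β ε α γ / ε η γ ζ α β δ).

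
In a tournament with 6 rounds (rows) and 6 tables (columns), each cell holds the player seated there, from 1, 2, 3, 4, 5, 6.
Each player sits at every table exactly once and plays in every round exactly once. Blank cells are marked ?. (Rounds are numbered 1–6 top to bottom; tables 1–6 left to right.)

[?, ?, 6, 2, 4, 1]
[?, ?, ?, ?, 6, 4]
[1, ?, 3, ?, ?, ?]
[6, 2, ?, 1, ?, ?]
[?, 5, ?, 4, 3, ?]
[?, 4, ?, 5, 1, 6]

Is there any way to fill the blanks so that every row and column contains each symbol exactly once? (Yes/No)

Round 1, table 2: round 1 has {1, 2, 4, 6} and table 2 has {2, 4, 5}, so it must be 3.
Round 1, table 1: round 1 has {1, 2, 3, 4, 6} and table 1 has {1, 6}, so it must be 5.
Round 2, table 2: round 2 has {4, 6} and table 2 has {2, 3, 4, 5}, so it must be 1.
Round 2, table 4: round 2 has {1, 4, 6} and table 4 has {1, 2, 4, 5}, so it must be 3.
Round 2, table 1: round 2 has {1, 3, 4, 6} and table 1 has {1, 5, 6}, so it must be 2.
Now round 5, table 1: round 5 together with table 1 already contain {1, 2, 3, 4, 5, 6} — every symbol — so nothing can go there. The grid has no valid completion.

No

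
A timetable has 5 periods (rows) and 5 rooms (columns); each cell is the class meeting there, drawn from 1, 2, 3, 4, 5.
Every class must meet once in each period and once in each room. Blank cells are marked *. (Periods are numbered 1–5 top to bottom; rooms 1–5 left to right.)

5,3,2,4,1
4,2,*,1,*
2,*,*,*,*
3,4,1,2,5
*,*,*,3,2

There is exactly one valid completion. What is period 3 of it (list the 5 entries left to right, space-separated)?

Period 3, room 4: period 3 has {2} and room 4 has {1, 2, 3, 4}, leaving only 5.
Period 3, room 2: period 3 has {2, 5} and room 2 has {2, 3, 4}, leaving only 1.
Period 2, room 5: period 2 has {1, 2, 4} and room 5 has {1, 2, 5}, leaving only 3.
Period 3, room 5: period 3 has {1, 2, 5} and room 5 has {1, 2, 3, 5}, leaving only 4.
Period 3, room 3: period 3 has {1, 2, 4, 5} and room 3 has {1, 2}, leaving only 3.
So period 3 reads: 2 1 3 5 4.

2 1 3 5 4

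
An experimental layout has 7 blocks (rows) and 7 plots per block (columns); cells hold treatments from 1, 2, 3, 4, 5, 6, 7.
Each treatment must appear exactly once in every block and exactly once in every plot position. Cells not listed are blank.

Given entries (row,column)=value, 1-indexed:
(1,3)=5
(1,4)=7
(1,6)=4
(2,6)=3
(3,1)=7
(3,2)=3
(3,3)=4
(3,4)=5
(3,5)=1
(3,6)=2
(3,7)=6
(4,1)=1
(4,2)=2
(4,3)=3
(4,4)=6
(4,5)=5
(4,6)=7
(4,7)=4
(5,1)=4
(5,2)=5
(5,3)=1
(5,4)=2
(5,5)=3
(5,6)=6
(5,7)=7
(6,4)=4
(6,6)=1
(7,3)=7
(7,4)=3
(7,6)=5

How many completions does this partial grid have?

6

Block 1, plot 1: eliminating its block and plot leaves {2, 3, 6}.
Block 1, plot 2: eliminating its block and plot leaves {1, 6}.
Block 1, plot 5: eliminating its block and plot leaves {2, 6}.
Block 1, plot 7: eliminating its block and plot leaves {1, 2, 3}.
Block 2, plot 1: eliminating its block and plot leaves {2, 5, 6}.
Block 2, plot 2: eliminating its block and plot leaves {1, 4, 6, 7}.
Block 2, plot 3: eliminating its block and plot leaves {2, 6}.
Block 2, plot 4: eliminating its block and plot leaves {1}.
Block 2, plot 5: eliminating its block and plot leaves {2, 4, 6, 7}.
Block 2, plot 7: eliminating its block and plot leaves {1, 2, 5}.
Block 6, plot 1: eliminating its block and plot leaves {2, 3, 5, 6}.
Block 6, plot 2: eliminating its block and plot leaves {6, 7}.
Block 6, plot 3: eliminating its block and plot leaves {2, 6}.
Block 6, plot 5: eliminating its block and plot leaves {2, 6, 7}.
Block 6, plot 7: eliminating its block and plot leaves {2, 3, 5}.
Block 7, plot 1: eliminating its block and plot leaves {2, 6}.
Block 7, plot 2: eliminating its block and plot leaves {1, 4, 6}.
Block 7, plot 5: eliminating its block and plot leaves {2, 4, 6}.
Block 7, plot 7: eliminating its block and plot leaves {1, 2}.
Enumerating the assignments across these blanks that avoid any block or plot repeat gives 6 completions.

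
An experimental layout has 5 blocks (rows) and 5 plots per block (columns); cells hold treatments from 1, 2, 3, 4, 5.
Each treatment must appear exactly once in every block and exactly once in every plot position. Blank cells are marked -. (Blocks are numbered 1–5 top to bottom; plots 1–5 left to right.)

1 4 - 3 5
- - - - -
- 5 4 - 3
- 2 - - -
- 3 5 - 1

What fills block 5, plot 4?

2

Block 1, plot 3: block 1 has {1, 3, 4, 5} and plot 3 has {4, 5}, leaving only 2.
Block 2, plot 2: block 2 has {} and plot 2 has {2, 3, 4, 5}, leaving only 1.
Block 2, plot 3: block 2 has {1} and plot 3 has {2, 4, 5}, leaving only 3.
Block 3, plot 1: block 3 has {3, 4, 5} and plot 1 has {1}, leaving only 2.
Block 3, plot 4: block 3 has {2, 3, 4, 5} and plot 4 has {3}, leaving only 1.
Block 4, plot 3: block 4 has {2} and plot 3 has {2, 3, 4, 5}, leaving only 1.
Block 4, plot 5: block 4 has {1, 2} and plot 5 has {1, 3, 5}, leaving only 4.
Block 2, plot 5: block 2 has {1, 3} and plot 5 has {1, 3, 4, 5}, leaving only 2.
Block 4, plot 4: block 4 has {1, 2, 4} and plot 4 has {1, 3}, leaving only 5.
Block 2, plot 4: block 2 has {1, 2, 3} and plot 4 has {1, 3, 5}, leaving only 4.
Block 5 already has {1, 3, 5} and plot 4 already has {1, 3, 4, 5}, so block 5, plot 4 must be 2.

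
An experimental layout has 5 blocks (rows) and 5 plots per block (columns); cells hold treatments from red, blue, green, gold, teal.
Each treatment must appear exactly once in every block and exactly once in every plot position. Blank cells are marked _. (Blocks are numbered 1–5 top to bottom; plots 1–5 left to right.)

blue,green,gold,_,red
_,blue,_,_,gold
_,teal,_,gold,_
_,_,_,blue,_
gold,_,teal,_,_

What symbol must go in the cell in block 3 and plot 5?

green

Block 1, plot 4: block 1 has {red, blue, green, gold} and plot 4 has {blue, gold}, leaving only teal.
Block 5, plot 2: block 5 has {gold, teal} and plot 2 has {blue, green, teal}, leaving only red.
Block 4, plot 2: block 4 has {blue} and plot 2 has {red, blue, green, teal}, leaving only gold.
Block 5, plot 4: block 5 has {red, gold, teal} and plot 4 has {blue, gold, teal}, leaving only green.
Block 2, plot 4: block 2 has {blue, gold} and plot 4 has {blue, green, gold, teal}, leaving only red.
Block 2, plot 3: block 2 has {red, blue, gold} and plot 3 has {gold, teal}, leaving only green.
Block 2, plot 1: block 2 has {red, blue, green, gold} and plot 1 has {blue, gold}, leaving only teal.
Block 4, plot 3: block 4 has {blue, gold} and plot 3 has {green, gold, teal}, leaving only red.
Block 3, plot 3: block 3 has {gold, teal} and plot 3 has {red, green, gold, teal}, leaving only blue.
Block 3 already has {blue, gold, teal} and plot 5 already has {red, gold}, so block 3, plot 5 must be green.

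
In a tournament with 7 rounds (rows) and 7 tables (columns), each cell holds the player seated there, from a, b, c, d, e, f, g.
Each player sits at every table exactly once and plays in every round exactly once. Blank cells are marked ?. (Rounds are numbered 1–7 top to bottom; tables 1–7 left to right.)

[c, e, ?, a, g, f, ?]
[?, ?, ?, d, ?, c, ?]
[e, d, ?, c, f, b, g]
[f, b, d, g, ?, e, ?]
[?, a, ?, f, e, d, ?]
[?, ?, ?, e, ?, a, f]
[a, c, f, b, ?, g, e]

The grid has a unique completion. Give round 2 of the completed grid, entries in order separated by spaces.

g f e d a c b

Round 1, table 3: round 1 has {a, c, e, f, g} and table 3 has {d, f}, leaving only b.
Round 1, table 7: round 1 has {a, b, c, e, f, g} and table 7 has {e, f, g}, leaving only d.
Round 3, table 3: round 3 has {b, c, d, e, f, g} and table 3 has {b, d, f}, leaving only a.
Round 6, table 2: round 6 has {a, e, f} and table 2 has {a, b, c, d, e}, leaving only g.
Round 2, table 2: round 2 has {c, d} and table 2 has {a, b, c, d, e, g}, leaving only f.
Round 6, table 3: round 6 has {a, e, f, g} and table 3 has {a, b, d, f}, leaving only c.
Round 5, table 3: round 5 has {a, d, e, f} and table 3 has {a, b, c, d, f}, leaving only g.
Round 2, table 3: round 2 has {c, d, f} and table 3 has {a, b, c, d, f, g}, leaving only e.
Round 5, table 1: round 5 has {a, d, e, f, g} and table 1 has {a, c, e, f}, leaving only b.
Round 2, table 1: round 2 has {c, d, e, f} and table 1 has {a, b, c, e, f}, leaving only g.
Round 5, table 7: round 5 has {a, b, d, e, f, g} and table 7 has {d, e, f, g}, leaving only c.
Round 4, table 7: round 4 has {b, d, e, f, g} and table 7 has {c, d, e, f, g}, leaving only a.
Round 2, table 7: round 2 has {c, d, e, f, g} and table 7 has {a, c, d, e, f, g}, leaving only b.
Round 2, table 5: round 2 has {b, c, d, e, f, g} and table 5 has {e, f, g}, leaving only a.
So round 2 reads: g f e d a c b.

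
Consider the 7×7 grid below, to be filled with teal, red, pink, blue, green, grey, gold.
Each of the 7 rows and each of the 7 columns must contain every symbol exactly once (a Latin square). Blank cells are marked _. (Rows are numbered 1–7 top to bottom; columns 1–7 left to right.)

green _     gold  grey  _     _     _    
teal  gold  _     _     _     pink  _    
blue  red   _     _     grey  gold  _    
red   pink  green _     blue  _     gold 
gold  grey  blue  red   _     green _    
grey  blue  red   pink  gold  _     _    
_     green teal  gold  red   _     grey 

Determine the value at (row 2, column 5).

green

Row 2 already has {teal, pink, gold} and column 5 already has {red, blue, grey, gold}, so row 2, column 5 must be green.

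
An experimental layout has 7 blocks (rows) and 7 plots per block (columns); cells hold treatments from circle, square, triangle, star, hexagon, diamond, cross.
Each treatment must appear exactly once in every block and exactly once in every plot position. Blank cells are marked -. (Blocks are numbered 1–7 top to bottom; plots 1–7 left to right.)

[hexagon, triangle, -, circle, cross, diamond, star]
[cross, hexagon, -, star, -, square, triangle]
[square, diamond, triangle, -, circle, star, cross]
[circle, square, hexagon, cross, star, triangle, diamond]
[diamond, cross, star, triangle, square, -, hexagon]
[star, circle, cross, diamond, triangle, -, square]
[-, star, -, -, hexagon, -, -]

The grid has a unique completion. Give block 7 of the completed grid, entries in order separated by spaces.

triangle star diamond square hexagon cross circle

Block 7, plot 1: block 7 has {star, hexagon} and plot 1 has {circle, square, star, hexagon, diamond, cross}, leaving only triangle.
Block 7, plot 4: block 7 has {triangle, star, hexagon} and plot 4 has {circle, triangle, star, diamond, cross}, leaving only square.
Block 7, plot 7: block 7 has {square, triangle, star, hexagon} and plot 7 has {square, triangle, star, hexagon, diamond, cross}, leaving only circle.
Block 7, plot 3: block 7 has {circle, square, triangle, star, hexagon} and plot 3 has {triangle, star, hexagon, cross}, leaving only diamond.
Block 7, plot 6: block 7 has {circle, square, triangle, star, hexagon, diamond} and plot 6 has {square, triangle, star, diamond}, leaving only cross.
So block 7 reads: triangle star diamond square hexagon cross circle.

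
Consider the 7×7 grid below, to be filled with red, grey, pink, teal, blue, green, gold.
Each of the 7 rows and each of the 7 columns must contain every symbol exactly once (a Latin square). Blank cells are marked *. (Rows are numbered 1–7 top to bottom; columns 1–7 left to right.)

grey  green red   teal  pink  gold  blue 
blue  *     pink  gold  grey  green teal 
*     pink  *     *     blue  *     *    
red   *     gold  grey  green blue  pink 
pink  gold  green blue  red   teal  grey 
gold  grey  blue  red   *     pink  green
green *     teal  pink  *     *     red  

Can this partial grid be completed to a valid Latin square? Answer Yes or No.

Yes

No row or column among the givens repeats a symbol, and propagating forced cells runs into no contradiction.
One valid completion exists (for instance, grey green red teal pink gold blue / blue red pink gold grey green teal / teal pink grey green blue red gold / red teal gold grey green blue pink / pink gold green blue red teal grey / gold grey blue red teal pink green / green blue teal pink gold grey red).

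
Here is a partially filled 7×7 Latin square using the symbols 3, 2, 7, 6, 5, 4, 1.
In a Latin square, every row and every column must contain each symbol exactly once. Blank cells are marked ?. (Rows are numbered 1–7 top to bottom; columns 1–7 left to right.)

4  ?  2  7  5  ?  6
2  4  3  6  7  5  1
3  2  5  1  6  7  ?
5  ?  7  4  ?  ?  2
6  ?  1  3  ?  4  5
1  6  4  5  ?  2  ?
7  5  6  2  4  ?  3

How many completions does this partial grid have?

1

Row 1, column 2: eliminating its row and column leaves {3, 1}.
Row 1, column 6: eliminating its row and column leaves {3, 1}.
Row 3, column 7: eliminating its row and column leaves {4}.
Row 4, column 2: eliminating its row and column leaves {3, 1}.
Row 4, column 5: eliminating its row and column leaves {3, 1}.
Row 4, column 6: eliminating its row and column leaves {3, 6, 1}.
Row 5, column 2: eliminating its row and column leaves {7}.
Row 5, column 5: eliminating its row and column leaves {2}.
Row 6, column 5: eliminating its row and column leaves {3}.
Row 6, column 7: eliminating its row and column leaves {7}.
Row 7, column 6: eliminating its row and column leaves {1}.
Only one assignment across all blanks avoids any row or column repeat, giving 1 completion.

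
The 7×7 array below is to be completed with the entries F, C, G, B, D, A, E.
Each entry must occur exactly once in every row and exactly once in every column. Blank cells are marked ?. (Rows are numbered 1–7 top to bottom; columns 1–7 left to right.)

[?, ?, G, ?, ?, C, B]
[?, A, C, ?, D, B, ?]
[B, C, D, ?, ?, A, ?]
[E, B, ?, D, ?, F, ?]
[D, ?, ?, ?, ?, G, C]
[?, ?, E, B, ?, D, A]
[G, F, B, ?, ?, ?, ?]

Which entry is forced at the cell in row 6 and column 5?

Row 2, column 1: row 2 has {C, B, D, A} and column 1 has {G, B, D, E}, leaving only F.
Row 1, column 1: row 1 has {C, G, B} and column 1 has {F, G, B, D, E}, leaving only A.
Row 4, column 3: row 4 has {F, B, D, E} and column 3 has {C, G, B, D, E}, leaving only A.
Row 4, column 7: row 4 has {F, B, D, A, E} and column 7 has {C, B, A}, leaving only G.
Row 2, column 7: row 2 has {F, C, B, D, A} and column 7 has {C, G, B, A}, leaving only E.
Row 2, column 4: row 2 has {F, C, B, D, A, E} and column 4 has {B, D}, leaving only G.
Row 3, column 7: row 3 has {C, B, D, A} and column 7 has {C, G, B, A, E}, leaving only F.
Row 3, column 4: row 3 has {F, C, B, D, A} and column 4 has {G, B, D}, leaving only E.
Row 1, column 4: row 1 has {C, G, B, A} and column 4 has {G, B, D, E}, leaving only F.
Row 1, column 5: row 1 has {F, C, G, B, A} and column 5 has {D}, leaving only E.
Row 1, column 2: row 1 has {F, C, G, B, A, E} and column 2 has {F, C, B, A}, leaving only D.
Row 3, column 5: row 3 has {F, C, B, D, A, E} and column 5 has {D, E}, leaving only G.
Row 4, column 5: row 4 has {F, G, B, D, A, E} and column 5 has {G, D, E}, leaving only C.
Row 6 already has {B, D, A, E} and column 5 already has {C, G, D, E}, so row 6, column 5 must be F.

F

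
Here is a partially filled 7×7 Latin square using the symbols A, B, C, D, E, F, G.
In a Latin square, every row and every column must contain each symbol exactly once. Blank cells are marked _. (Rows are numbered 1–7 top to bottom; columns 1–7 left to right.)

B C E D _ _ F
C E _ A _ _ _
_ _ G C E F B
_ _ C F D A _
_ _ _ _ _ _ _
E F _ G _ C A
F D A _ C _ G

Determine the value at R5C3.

B

Row 1, column 6: row 1 has {B, C, D, E, F} and column 6 has {A, C, F}, leaving only G.
Row 1, column 5: row 1 has {B, C, D, E, F, G} and column 5 has {C, D, E}, leaving only A.
Row 2, column 7: row 2 has {A, C, E} and column 7 has {A, B, F, G}, leaving only D.
Row 2, column 6: row 2 has {A, C, D, E} and column 6 has {A, C, F, G}, leaving only B.
Row 2, column 3: row 2 has {A, B, C, D, E} and column 3 has {A, C, E, G}, leaving only F.
Row 2, column 5: row 2 has {A, B, C, D, E, F} and column 5 has {A, C, D, E}, leaving only G.
Row 3, column 2: row 3 has {B, C, E, F, G} and column 2 has {C, D, E, F}, leaving only A.
Row 3, column 1: row 3 has {A, B, C, E, F, G} and column 1 has {B, C, E, F}, leaving only D.
Row 4, column 1: row 4 has {A, C, D, F} and column 1 has {B, C, D, E, F}, leaving only G.
Row 4, column 2: row 4 has {A, C, D, F, G} and column 2 has {A, C, D, E, F}, leaving only B.
Row 4, column 7: row 4 has {A, B, C, D, F, G} and column 7 has {A, B, D, F, G}, leaving only E.
Row 5, column 1: row 5 has {} and column 1 has {B, C, D, E, F, G}, leaving only A.
Row 5, column 2: row 5 has {A} and column 2 has {A, B, C, D, E, F}, leaving only G.
Row 5, column 7: row 5 has {A, G} and column 7 has {A, B, D, E, F, G}, leaving only C.
Row 6, column 5: row 6 has {A, C, E, F, G} and column 5 has {A, C, D, E, G}, leaving only B.
Row 5, column 5: row 5 has {A, C, G} and column 5 has {A, B, C, D, E, G}, leaving only F.
Row 6, column 3: row 6 has {A, B, C, E, F, G} and column 3 has {A, C, E, F, G}, leaving only D.
Row 5 already has {A, C, F, G} and column 3 already has {A, C, D, E, F, G}, so row 5, column 3 must be B.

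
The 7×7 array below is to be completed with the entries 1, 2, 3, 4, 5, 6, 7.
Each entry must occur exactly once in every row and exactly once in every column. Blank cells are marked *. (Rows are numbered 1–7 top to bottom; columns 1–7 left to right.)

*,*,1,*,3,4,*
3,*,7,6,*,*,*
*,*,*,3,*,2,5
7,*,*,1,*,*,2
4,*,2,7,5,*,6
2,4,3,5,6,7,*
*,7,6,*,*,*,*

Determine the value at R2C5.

1

Row 1, column 4: row 1 has {1, 3, 4} and column 4 has {1, 3, 5, 6, 7}, leaving only 2.
Row 1, column 7: row 1 has {1, 2, 3, 4} and column 7 has {2, 5, 6}, leaving only 7.
Row 3, column 3: row 3 has {2, 3, 5} and column 3 has {1, 2, 3, 6, 7}, leaving only 4.
Row 4, column 3: row 4 has {1, 2, 7} and column 3 has {1, 2, 3, 4, 6, 7}, leaving only 5.
Row 4, column 5: row 4 has {1, 2, 5, 7} and column 5 has {3, 5, 6}, leaving only 4.
Row 6, column 7: row 6 has {2, 3, 4, 5, 6, 7} and column 7 has {2, 5, 6, 7}, leaving only 1.
Row 2, column 7: row 2 has {3, 6, 7} and column 7 has {1, 2, 5, 6, 7}, leaving only 4.
Row 7, column 4: row 7 has {6, 7} and column 4 has {1, 2, 3, 5, 6, 7}, leaving only 4.
Row 7, column 7: row 7 has {4, 6, 7} and column 7 has {1, 2, 4, 5, 6, 7}, leaving only 3.
Row 2, column 5 is narrowed to {1, 2}.
If it were 2, then row 7, column 6 would be left with no valid symbol.
So row 2, column 5 must be 1.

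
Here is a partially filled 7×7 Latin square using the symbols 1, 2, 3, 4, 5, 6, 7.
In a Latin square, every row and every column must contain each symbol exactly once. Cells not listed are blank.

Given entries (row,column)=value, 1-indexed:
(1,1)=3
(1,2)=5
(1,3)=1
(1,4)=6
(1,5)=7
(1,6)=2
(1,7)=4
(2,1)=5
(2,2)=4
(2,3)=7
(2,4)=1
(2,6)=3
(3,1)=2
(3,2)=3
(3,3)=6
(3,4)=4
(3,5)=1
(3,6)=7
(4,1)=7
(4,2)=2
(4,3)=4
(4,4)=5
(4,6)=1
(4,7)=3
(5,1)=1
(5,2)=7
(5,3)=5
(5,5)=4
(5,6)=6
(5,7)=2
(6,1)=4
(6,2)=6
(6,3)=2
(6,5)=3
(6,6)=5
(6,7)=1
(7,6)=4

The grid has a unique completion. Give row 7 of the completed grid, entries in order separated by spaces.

6 1 3 2 5 4 7

Row 7, column 1: row 7 has {4} and column 1 has {1, 2, 3, 4, 5, 7}, leaving only 6.
Row 7, column 2: row 7 has {4, 6} and column 2 has {2, 3, 4, 5, 6, 7}, leaving only 1.
Row 7, column 3: row 7 has {1, 4, 6} and column 3 has {1, 2, 4, 5, 6, 7}, leaving only 3.
Row 2, column 7: row 2 has {1, 3, 4, 5, 7} and column 7 has {1, 2, 3, 4}, leaving only 6.
Row 2, column 5: row 2 has {1, 3, 4, 5, 6, 7} and column 5 has {1, 3, 4, 7}, leaving only 2.
Row 7, column 5: row 7 has {1, 3, 4, 6} and column 5 has {1, 2, 3, 4, 7}, leaving only 5.
Row 7, column 7: row 7 has {1, 3, 4, 5, 6} and column 7 has {1, 2, 3, 4, 6}, leaving only 7.
Row 7, column 4: row 7 has {1, 3, 4, 5, 6, 7} and column 4 has {1, 4, 5, 6}, leaving only 2.
So row 7 reads: 6 1 3 2 5 4 7.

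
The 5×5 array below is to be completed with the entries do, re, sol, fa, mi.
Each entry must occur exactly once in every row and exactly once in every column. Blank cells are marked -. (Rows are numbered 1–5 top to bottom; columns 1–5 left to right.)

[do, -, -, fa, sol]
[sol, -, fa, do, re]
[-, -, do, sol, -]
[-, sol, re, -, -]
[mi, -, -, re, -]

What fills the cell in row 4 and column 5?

do

Row 1, column 3: row 1 has {do, sol, fa} and column 3 has {do, re, fa}, leaving only mi.
Row 1, column 2: row 1 has {do, sol, fa, mi} and column 2 has {sol}, leaving only re.
Row 2, column 2: row 2 has {do, re, sol, fa} and column 2 has {re, sol}, leaving only mi.
Row 3, column 2: row 3 has {do, sol} and column 2 has {re, sol, mi}, leaving only fa.
Row 3, column 1: row 3 has {do, sol, fa} and column 1 has {do, sol, mi}, leaving only re.
Row 3, column 5: row 3 has {do, re, sol, fa} and column 5 has {re, sol}, leaving only mi.
Row 4, column 1: row 4 has {re, sol} and column 1 has {do, re, sol, mi}, leaving only fa.
Row 4 already has {re, sol, fa} and column 5 already has {re, sol, mi}, so row 4, column 5 must be do.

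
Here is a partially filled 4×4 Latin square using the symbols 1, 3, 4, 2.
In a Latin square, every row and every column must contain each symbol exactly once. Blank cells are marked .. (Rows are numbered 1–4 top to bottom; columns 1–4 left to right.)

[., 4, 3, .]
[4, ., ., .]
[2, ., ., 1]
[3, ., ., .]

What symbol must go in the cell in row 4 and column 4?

4

Row 1, column 1: row 1 has {3, 4} and column 1 has {3, 4, 2}, leaving only 1.
Row 1, column 4: row 1 has {1, 3, 4} and column 4 has {1}, leaving only 2.
Row 4 already has {3} and column 4 already has {1, 2}, so row 4, column 4 must be 4.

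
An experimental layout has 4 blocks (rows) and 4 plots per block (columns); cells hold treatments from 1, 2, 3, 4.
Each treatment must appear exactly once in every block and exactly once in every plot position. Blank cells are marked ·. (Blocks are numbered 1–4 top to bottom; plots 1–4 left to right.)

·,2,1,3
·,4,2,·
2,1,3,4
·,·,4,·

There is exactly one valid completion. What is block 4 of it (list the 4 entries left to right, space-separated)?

1 3 4 2

Block 4, plot 2: block 4 has {4} and plot 2 has {1, 2, 4}, leaving only 3.
Block 4, plot 1: block 4 has {3, 4} and plot 1 has {2}, leaving only 1.
Block 4, plot 4: block 4 has {1, 3, 4} and plot 4 has {3, 4}, leaving only 2.
So block 4 reads: 1 3 4 2.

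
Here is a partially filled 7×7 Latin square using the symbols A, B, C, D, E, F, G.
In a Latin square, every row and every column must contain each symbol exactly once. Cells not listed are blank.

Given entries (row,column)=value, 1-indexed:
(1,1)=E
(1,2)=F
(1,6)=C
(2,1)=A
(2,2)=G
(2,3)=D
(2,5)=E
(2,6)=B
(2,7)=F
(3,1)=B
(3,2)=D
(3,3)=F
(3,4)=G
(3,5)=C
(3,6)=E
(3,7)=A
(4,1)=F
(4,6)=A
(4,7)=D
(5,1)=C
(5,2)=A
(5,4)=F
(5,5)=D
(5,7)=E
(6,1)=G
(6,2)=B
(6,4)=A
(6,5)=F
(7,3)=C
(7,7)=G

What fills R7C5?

A

Row 1, column 7: row 1 has {C, E, F} and column 7 has {A, D, E, F, G}, leaving only B.
Row 1, column 4: row 1 has {B, C, E, F} and column 4 has {A, F, G}, leaving only D.
Row 2, column 4: row 2 has {A, B, D, E, F, G} and column 4 has {A, D, F, G}, leaving only C.
Row 5, column 6: row 5 has {A, C, D, E, F} and column 6 has {A, B, C, E}, leaving only G.
Row 5, column 3: row 5 has {A, C, D, E, F, G} and column 3 has {C, D, F}, leaving only B.
Row 6, column 3: row 6 has {A, B, F, G} and column 3 has {B, C, D, F}, leaving only E.
Row 4, column 3: row 4 has {A, D, F} and column 3 has {B, C, D, E, F}, leaving only G.
Row 1, column 3: row 1 has {B, C, D, E, F} and column 3 has {B, C, D, E, F, G}, leaving only A.
Row 1, column 5: row 1 has {A, B, C, D, E, F} and column 5 has {C, D, E, F}, leaving only G.
Row 4, column 5: row 4 has {A, D, F, G} and column 5 has {C, D, E, F, G}, leaving only B.
Row 7 already has {C, G} and column 5 already has {B, C, D, E, F, G}, so row 7, column 5 must be A.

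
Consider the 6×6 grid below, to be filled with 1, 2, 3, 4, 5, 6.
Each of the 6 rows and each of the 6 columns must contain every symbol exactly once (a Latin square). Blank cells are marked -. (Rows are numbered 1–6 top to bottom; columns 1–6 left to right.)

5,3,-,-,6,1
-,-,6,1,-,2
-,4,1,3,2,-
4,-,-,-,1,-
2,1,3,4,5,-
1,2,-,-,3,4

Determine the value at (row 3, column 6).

Row 1, column 4: row 1 has {1, 3, 5, 6} and column 4 has {1, 3, 4}, leaving only 2.
Row 1, column 3: row 1 has {1, 2, 3, 5, 6} and column 3 has {1, 3, 6}, leaving only 4.
Row 2, column 1: row 2 has {1, 2, 6} and column 1 has {1, 2, 4, 5}, leaving only 3.
Row 2, column 2: row 2 has {1, 2, 3, 6} and column 2 has {1, 2, 3, 4}, leaving only 5.
Row 2, column 5: row 2 has {1, 2, 3, 5, 6} and column 5 has {1, 2, 3, 5, 6}, leaving only 4.
Row 3, column 1: row 3 has {1, 2, 3, 4} and column 1 has {1, 2, 3, 4, 5}, leaving only 6.
Row 3 already has {1, 2, 3, 4, 6} and column 6 already has {1, 2, 4}, so row 3, column 6 must be 5.

5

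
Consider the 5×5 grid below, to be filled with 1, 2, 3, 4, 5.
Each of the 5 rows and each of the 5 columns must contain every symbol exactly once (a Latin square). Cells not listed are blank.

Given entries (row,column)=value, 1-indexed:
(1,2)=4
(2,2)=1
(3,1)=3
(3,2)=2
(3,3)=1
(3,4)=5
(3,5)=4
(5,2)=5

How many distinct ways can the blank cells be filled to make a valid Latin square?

56

Row 1, column 1: eliminating its row and column leaves {1, 2, 5}.
Row 1, column 3: eliminating its row and column leaves {2, 3, 5}.
Row 1, column 4: eliminating its row and column leaves {1, 2, 3}.
Row 1, column 5: eliminating its row and column leaves {1, 2, 3, 5}.
Row 2, column 1: eliminating its row and column leaves {2, 4, 5}.
Row 2, column 3: eliminating its row and column leaves {2, 3, 4, 5}.
Row 2, column 4: eliminating its row and column leaves {2, 3, 4}.
Row 2, column 5: eliminating its row and column leaves {2, 3, 5}.
Row 4, column 1: eliminating its row and column leaves {1, 2, 4, 5}.
Row 4, column 2: eliminating its row and column leaves {3}.
Row 4, column 3: eliminating its row and column leaves {2, 3, 4, 5}.
Row 4, column 4: eliminating its row and column leaves {1, 2, 3, 4}.
Row 4, column 5: eliminating its row and column leaves {1, 2, 3, 5}.
Row 5, column 1: eliminating its row and column leaves {1, 2, 4}.
Row 5, column 3: eliminating its row and column leaves {2, 3, 4}.
Row 5, column 4: eliminating its row and column leaves {1, 2, 3, 4}.
Row 5, column 5: eliminating its row and column leaves {1, 2, 3}.
Enumerating the assignments across these blanks that avoid any row or column repeat gives 56 completions.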